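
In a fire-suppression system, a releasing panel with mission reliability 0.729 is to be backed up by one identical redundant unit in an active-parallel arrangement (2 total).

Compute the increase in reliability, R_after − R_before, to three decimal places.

R_before = 0.729
R_after = 1 − (1 − 0.729)^2 = 0.927
ΔR = 0.927 − 0.729 = 0.198

0.198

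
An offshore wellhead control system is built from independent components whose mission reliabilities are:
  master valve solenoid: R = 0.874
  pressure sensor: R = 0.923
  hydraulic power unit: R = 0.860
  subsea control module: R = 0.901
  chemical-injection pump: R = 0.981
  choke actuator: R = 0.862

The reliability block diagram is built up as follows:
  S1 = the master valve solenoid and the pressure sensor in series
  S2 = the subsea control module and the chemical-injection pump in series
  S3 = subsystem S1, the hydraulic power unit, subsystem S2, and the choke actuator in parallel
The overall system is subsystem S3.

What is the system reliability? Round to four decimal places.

Series (master valve solenoid and pressure sensor): 0.874000 × 0.923000 = 0.806702
Series (subsea control module and chemical-injection pump): 0.901000 × 0.981000 = 0.883881
Parallel ([0.806702], hydraulic power unit, [0.883881], and choke actuator): 1 − (1 − 0.806702)(1 − 0.860000)(1 − 0.883881)(1 − 0.862000) = 0.9996

0.9996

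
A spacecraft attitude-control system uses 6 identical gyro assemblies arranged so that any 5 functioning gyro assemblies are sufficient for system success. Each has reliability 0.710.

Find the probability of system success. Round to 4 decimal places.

0.4420

R = Σ_{i=5}^{6} C(6,i) p^i (1−p)^{6−i} with p = 0.710
C(6,5)·0.710^5·0.290^1 = 0.313936
C(6,6)·0.710^6·0.290^0 = 0.128100
Sum = 0.4420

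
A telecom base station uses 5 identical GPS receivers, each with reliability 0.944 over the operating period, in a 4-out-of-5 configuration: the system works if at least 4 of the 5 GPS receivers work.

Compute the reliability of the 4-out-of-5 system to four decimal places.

R = Σ_{i=4}^{5} C(5,i) p^i (1−p)^{5−i} with p = 0.944
C(5,4)·0.944^4·0.056^1 = 0.222355
C(5,5)·0.944^5·0.056^0 = 0.749652
Sum = 0.9720

0.9720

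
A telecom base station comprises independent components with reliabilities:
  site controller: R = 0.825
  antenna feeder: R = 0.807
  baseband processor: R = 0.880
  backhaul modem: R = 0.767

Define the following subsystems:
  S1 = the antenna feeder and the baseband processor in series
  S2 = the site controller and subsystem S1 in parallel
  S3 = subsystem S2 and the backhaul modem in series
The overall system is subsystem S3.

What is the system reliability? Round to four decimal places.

0.7281

Series (antenna feeder and baseband processor): 0.807000 × 0.880000 = 0.710160
Parallel (site controller and [0.710160]): 1 − (1 − 0.825000)(1 − 0.710160) = 0.949278
Series ([0.949278] and backhaul modem): 0.949278 × 0.767000 = 0.7281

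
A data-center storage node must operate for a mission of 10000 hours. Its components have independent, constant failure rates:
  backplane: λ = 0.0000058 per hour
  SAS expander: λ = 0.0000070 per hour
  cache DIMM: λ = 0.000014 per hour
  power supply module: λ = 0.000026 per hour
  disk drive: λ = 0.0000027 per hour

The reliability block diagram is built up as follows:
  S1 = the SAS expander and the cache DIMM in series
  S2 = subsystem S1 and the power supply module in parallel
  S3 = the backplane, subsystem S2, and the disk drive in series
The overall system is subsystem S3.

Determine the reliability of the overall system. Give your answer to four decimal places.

R(backplane) = exp(−0.0000058 × 10000) = 0.943650
R(SAS expander) = exp(−0.0000070 × 10000) = 0.932394
R(cache DIMM) = exp(−0.000014 × 10000) = 0.869358
R(power supply module) = exp(−0.000026 × 10000) = 0.771052
R(disk drive) = exp(−0.0000027 × 10000) = 0.973361
Series (SAS expander and cache DIMM): 0.932394 × 0.869358 = 0.810584
Parallel ([0.810584] and power supply module): 1 − (1 − 0.810584)(1 − 0.771052) = 0.956634
Series (backplane, [0.956634], and disk drive): 0.943650 × 0.956634 × 0.973361 = 0.8787

0.8787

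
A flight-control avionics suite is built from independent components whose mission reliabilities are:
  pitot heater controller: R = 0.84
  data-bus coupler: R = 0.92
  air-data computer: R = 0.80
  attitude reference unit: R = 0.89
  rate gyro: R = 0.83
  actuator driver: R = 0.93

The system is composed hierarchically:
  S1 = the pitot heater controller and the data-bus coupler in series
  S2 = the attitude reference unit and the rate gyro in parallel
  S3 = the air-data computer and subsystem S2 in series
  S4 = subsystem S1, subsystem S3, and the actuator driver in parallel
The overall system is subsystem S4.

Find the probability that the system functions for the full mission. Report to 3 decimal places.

Series (pitot heater controller and data-bus coupler): 0.84000 × 0.92000 = 0.77280
Parallel (attitude reference unit and rate gyro): 1 − (1 − 0.89000)(1 − 0.83000) = 0.98130
Series (air-data computer and [0.98130]): 0.80000 × 0.98130 = 0.78504
Parallel ([0.77280], [0.78504], and actuator driver): 1 − (1 − 0.77280)(1 − 0.78504)(1 − 0.93000) = 0.997

0.997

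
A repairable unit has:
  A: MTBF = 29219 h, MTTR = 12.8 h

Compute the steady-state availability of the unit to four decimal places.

A(A) = MTBF/(MTBF+MTTR) = 29219/(29219+12.8) = 0.9996

0.9996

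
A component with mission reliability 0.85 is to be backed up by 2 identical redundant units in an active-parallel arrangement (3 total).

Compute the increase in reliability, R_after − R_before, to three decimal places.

0.147

R_before = 0.85
R_after = 1 − (1 − 0.85)^3 = 0.997
ΔR = 0.997 − 0.85 = 0.147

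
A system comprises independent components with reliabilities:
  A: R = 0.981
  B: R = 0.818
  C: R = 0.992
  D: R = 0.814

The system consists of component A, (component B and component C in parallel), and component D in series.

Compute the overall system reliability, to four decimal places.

0.7974

Parallel (B and C): 1 − (1 − 0.818000)(1 − 0.992000) = 0.998544
Series (A, [0.998544], and D): 0.981000 × 0.998544 × 0.814000 = 0.7974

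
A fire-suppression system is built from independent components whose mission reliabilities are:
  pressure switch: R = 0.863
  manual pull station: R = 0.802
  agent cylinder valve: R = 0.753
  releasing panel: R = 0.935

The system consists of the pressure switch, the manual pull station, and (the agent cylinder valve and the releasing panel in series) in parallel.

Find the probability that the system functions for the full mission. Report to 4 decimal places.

Series (agent cylinder valve and releasing panel): 0.753000 × 0.935000 = 0.704055
Parallel (pressure switch, manual pull station, and [0.704055]): 1 − (1 − 0.863000)(1 − 0.802000)(1 − 0.704055) = 0.9920

0.9920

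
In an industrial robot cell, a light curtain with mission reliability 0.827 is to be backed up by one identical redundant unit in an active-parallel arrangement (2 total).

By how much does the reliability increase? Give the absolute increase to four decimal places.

R_before = 0.827
R_after = 1 − (1 − 0.827)^2 = 0.9701
ΔR = 0.9701 − 0.827 = 0.1431

0.1431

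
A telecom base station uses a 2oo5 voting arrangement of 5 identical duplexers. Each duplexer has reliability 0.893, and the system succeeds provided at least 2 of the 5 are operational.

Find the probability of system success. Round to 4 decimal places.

R = Σ_{i=2}^{5} C(5,i) p^i (1−p)^{5−i} with p = 0.893
C(5,2)·0.893^2·0.107^3 = 0.009769
C(5,3)·0.893^3·0.107^2 = 0.081531
C(5,4)·0.893^4·0.107^1 = 0.340220
C(5,5)·0.893^5·0.107^0 = 0.567881
Sum = 0.9994

0.9994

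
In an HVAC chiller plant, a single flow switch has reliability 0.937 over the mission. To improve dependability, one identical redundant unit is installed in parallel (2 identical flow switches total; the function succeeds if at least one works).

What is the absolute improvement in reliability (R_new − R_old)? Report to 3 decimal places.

R_before = 0.937
R_after = 1 − (1 − 0.937)^2 = 0.996
ΔR = 0.996 − 0.937 = 0.059

0.059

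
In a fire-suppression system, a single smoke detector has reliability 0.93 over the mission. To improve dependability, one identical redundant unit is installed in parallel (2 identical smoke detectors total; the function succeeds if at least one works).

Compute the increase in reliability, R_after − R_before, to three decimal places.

0.065

R_before = 0.93
R_after = 1 − (1 − 0.93)^2 = 0.995
ΔR = 0.995 − 0.93 = 0.065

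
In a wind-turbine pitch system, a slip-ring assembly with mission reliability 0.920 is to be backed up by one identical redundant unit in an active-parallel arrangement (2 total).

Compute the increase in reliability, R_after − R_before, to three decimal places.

0.074

R_before = 0.920
R_after = 1 − (1 − 0.920)^2 = 0.994
ΔR = 0.994 − 0.920 = 0.074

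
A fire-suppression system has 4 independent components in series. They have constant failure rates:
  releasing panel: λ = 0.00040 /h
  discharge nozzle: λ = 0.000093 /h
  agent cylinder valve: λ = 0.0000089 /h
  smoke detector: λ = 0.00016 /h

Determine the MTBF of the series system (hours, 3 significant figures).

1510

Series of exponential components: λ_sys = Σ λ_i
λ_sys = 0.00040 + 0.000093 + 0.0000089 + 0.00016 = 6.6190e-04 /h
MTBF = 1 / λ_sys = 1510 h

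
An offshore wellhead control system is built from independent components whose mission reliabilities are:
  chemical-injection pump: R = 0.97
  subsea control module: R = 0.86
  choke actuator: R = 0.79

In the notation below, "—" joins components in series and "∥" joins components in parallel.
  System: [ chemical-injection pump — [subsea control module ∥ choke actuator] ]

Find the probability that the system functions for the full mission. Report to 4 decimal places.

0.9415

Parallel (subsea control module and choke actuator): 1 − (1 − 0.860000)(1 − 0.790000) = 0.970600
Series (chemical-injection pump and [0.970600]): 0.970000 × 0.970600 = 0.9415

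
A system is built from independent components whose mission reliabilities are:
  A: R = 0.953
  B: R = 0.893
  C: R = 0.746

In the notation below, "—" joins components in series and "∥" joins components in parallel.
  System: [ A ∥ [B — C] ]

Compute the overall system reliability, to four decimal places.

0.9843

Series (B and C): 0.893000 × 0.746000 = 0.666178
Parallel (A and [0.666178]): 1 − (1 − 0.953000)(1 − 0.666178) = 0.9843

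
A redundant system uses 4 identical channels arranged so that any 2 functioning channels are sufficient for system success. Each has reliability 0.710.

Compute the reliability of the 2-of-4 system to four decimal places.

0.9237

R = Σ_{i=2}^{4} C(4,i) p^i (1−p)^{4−i} with p = 0.710
C(4,2)·0.710^2·0.290^2 = 0.254369
C(4,3)·0.710^3·0.290^1 = 0.415177
C(4,4)·0.710^4·0.290^0 = 0.254117
Sum = 0.9237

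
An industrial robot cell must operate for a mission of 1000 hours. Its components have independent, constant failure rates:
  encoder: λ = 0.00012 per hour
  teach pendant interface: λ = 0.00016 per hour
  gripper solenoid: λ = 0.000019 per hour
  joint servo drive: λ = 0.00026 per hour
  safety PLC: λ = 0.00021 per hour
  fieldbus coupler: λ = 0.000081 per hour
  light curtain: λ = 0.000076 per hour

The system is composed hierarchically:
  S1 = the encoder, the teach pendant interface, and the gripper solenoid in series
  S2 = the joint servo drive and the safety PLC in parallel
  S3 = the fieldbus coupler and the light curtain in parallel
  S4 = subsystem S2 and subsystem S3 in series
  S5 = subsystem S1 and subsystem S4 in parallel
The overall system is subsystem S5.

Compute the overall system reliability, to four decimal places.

0.9874

R(encoder) = exp(−0.00012 × 1000) = 0.886920
R(teach pendant interface) = exp(−0.00016 × 1000) = 0.852144
R(gripper solenoid) = exp(−0.000019 × 1000) = 0.981179
R(joint servo drive) = exp(−0.00026 × 1000) = 0.771052
R(safety PLC) = exp(−0.00021 × 1000) = 0.810584
R(fieldbus coupler) = exp(−0.000081 × 1000) = 0.922194
R(light curtain) = exp(−0.000076 × 1000) = 0.926816
Series (encoder, teach pendant interface, and gripper solenoid): 0.886920 × 0.852144 × 0.981179 = 0.741559
Parallel (joint servo drive and safety PLC): 1 − (1 − 0.771052)(1 − 0.810584) = 0.956634
Parallel (fieldbus coupler and light curtain): 1 − (1 − 0.922194)(1 − 0.926816) = 0.994306
Series ([0.956634] and [0.994306]): 0.956634 × 0.994306 = 0.951187
Parallel ([0.741559] and [0.951187]): 1 − (1 − 0.741559)(1 − 0.951187) = 0.9874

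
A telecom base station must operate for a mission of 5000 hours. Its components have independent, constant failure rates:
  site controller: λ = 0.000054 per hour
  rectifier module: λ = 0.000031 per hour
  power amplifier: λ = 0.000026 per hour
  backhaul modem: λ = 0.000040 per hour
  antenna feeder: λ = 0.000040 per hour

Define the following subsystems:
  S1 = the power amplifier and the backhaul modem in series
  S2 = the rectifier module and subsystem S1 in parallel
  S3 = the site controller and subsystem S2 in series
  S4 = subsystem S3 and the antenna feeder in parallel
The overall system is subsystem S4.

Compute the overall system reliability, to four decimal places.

0.9515

R(site controller) = exp(−0.000054 × 5000) = 0.763379
R(rectifier module) = exp(−0.000031 × 5000) = 0.856415
R(power amplifier) = exp(−0.000026 × 5000) = 0.878095
R(backhaul modem) = exp(−0.000040 × 5000) = 0.818731
R(antenna feeder) = exp(−0.000040 × 5000) = 0.818731
Series (power amplifier and backhaul modem): 0.878095 × 0.818731 = 0.718924
Parallel (rectifier module and [0.718924]): 1 − (1 − 0.856415)(1 − 0.718924) = 0.959642
Series (site controller and [0.959642]): 0.763379 × 0.959642 = 0.732571
Parallel ([0.732571] and antenna feeder): 1 − (1 − 0.732571)(1 − 0.818731) = 0.9515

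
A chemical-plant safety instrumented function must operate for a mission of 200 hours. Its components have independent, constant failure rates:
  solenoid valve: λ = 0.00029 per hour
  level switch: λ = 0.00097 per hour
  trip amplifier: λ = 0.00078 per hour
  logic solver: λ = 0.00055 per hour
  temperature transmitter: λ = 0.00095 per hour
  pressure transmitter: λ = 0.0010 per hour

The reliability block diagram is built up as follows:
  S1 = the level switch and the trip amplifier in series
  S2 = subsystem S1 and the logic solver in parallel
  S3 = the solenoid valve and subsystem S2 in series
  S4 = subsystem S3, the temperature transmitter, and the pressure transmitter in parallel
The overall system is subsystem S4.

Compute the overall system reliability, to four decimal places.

0.9973

R(solenoid valve) = exp(−0.00029 × 200) = 0.943650
R(level switch) = exp(−0.00097 × 200) = 0.823658
R(trip amplifier) = exp(−0.00078 × 200) = 0.855559
R(logic solver) = exp(−0.00055 × 200) = 0.895834
R(temperature transmitter) = exp(−0.00095 × 200) = 0.826959
R(pressure transmitter) = exp(−0.0010 × 200) = 0.818731
Series (level switch and trip amplifier): 0.823658 × 0.855559 = 0.704688
Parallel ([0.704688] and logic solver): 1 − (1 − 0.704688)(1 − 0.895834) = 0.969239
Series (solenoid valve and [0.969239]): 0.943650 × 0.969239 = 0.914622
Parallel ([0.914622], temperature transmitter, and pressure transmitter): 1 − (1 − 0.914622)(1 − 0.826959)(1 − 0.818731) = 0.9973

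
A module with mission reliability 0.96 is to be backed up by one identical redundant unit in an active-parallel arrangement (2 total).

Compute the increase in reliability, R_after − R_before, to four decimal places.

0.0384

R_before = 0.96
R_after = 1 − (1 − 0.96)^2 = 0.9984
ΔR = 0.9984 − 0.96 = 0.0384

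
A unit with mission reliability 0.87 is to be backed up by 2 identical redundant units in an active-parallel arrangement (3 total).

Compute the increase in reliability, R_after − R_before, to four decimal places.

0.1278

R_before = 0.87
R_after = 1 − (1 − 0.87)^3 = 0.9978
ΔR = 0.9978 − 0.87 = 0.1278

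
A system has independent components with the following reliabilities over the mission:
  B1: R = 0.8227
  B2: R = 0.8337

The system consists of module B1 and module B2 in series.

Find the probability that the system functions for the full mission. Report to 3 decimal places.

0.686

Series (B1 and B2): 0.82270 × 0.83370 = 0.686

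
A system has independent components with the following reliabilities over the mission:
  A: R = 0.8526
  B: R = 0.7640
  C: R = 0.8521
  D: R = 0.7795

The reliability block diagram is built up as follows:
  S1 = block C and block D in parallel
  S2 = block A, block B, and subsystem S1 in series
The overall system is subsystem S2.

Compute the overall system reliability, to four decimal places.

0.6301

Parallel (C and D): 1 − (1 − 0.852100)(1 − 0.779500) = 0.967388
Series (A, B, and [0.967388]): 0.852600 × 0.764000 × 0.967388 = 0.6301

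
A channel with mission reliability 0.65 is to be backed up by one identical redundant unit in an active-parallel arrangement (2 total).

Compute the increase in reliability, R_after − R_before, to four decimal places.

R_before = 0.65
R_after = 1 − (1 − 0.65)^2 = 0.8775
ΔR = 0.8775 − 0.65 = 0.2275

0.2275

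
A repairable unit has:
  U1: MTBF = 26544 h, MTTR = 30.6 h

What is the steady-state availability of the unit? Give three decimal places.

A(U1) = MTBF/(MTBF+MTTR) = 26544/(26544+30.6) = 0.999

0.999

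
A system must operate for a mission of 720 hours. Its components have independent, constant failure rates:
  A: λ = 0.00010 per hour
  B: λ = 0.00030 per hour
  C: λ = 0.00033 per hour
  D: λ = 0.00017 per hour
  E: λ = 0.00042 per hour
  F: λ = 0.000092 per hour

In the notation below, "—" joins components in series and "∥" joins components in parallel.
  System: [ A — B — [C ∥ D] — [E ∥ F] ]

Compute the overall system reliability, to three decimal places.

0.719

R(A) = exp(−0.00010 × 720) = 0.93053
R(B) = exp(−0.00030 × 720) = 0.80574
R(C) = exp(−0.00033 × 720) = 0.78852
R(D) = exp(−0.00017 × 720) = 0.88479
R(E) = exp(−0.00042 × 720) = 0.73904
R(F) = exp(−0.000092 × 720) = 0.93591
Parallel (C and D): 1 − (1 − 0.78852)(1 − 0.88479) = 0.97564
Parallel (E and F): 1 − (1 − 0.73904)(1 − 0.93591) = 0.98328
Series (A, B, [0.97564], and [0.98328]): 0.93053 × 0.80574 × 0.97564 × 0.98328 = 0.719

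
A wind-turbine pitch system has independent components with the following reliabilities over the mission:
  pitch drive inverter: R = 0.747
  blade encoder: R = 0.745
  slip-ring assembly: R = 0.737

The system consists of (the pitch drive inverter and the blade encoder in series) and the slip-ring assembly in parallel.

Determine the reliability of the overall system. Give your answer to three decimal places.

Series (pitch drive inverter and blade encoder): 0.74700 × 0.74500 = 0.55652
Parallel ([0.55652] and slip-ring assembly): 1 − (1 − 0.55652)(1 − 0.73700) = 0.883

0.883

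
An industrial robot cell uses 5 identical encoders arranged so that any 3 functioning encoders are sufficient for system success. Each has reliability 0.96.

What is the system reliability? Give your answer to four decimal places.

0.9994

R = Σ_{i=3}^{5} C(5,i) p^i (1−p)^{5−i} with p = 0.96
C(5,3)·0.96^3·0.04^2 = 0.014156
C(5,4)·0.96^4·0.04^1 = 0.169869
C(5,5)·0.96^5·0.04^0 = 0.815373
Sum = 0.9994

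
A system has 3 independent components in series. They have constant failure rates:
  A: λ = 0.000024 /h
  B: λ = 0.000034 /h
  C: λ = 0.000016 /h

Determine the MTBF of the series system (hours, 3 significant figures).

Series of exponential components: λ_sys = Σ λ_i
λ_sys = 0.000024 + 0.000034 + 0.000016 = 7.4000e-05 /h
MTBF = 1 / λ_sys = 13500 h

13500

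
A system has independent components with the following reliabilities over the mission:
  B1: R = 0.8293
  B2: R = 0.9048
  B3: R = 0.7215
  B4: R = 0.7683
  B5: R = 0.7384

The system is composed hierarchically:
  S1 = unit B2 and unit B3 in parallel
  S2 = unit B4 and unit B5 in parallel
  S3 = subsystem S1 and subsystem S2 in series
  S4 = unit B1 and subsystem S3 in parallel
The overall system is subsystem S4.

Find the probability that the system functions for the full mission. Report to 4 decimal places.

Parallel (B2 and B3): 1 − (1 − 0.904800)(1 − 0.721500) = 0.973487
Parallel (B4 and B5): 1 − (1 − 0.768300)(1 − 0.738400) = 0.939387
Series ([0.973487] and [0.939387]): 0.973487 × 0.939387 = 0.914481
Parallel (B1 and [0.914481]): 1 − (1 − 0.829300)(1 − 0.914481) = 0.9854

0.9854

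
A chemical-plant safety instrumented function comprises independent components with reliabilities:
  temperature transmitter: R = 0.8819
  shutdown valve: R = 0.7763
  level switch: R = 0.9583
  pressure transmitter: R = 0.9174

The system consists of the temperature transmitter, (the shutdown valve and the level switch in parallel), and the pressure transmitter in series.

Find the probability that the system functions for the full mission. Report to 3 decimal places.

Parallel (shutdown valve and level switch): 1 − (1 − 0.77630)(1 − 0.95830) = 0.99067
Series (temperature transmitter, [0.99067], and pressure transmitter): 0.88190 × 0.99067 × 0.91740 = 0.802

0.802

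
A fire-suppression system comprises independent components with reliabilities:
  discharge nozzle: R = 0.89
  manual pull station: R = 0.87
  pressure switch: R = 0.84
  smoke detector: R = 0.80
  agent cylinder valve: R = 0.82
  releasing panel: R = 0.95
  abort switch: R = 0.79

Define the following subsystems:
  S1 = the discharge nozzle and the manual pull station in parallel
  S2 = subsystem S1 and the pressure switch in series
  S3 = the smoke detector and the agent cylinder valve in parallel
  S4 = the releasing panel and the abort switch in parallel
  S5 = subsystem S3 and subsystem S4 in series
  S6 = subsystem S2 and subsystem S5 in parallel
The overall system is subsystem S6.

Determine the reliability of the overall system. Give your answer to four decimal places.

0.9921

Parallel (discharge nozzle and manual pull station): 1 − (1 − 0.890000)(1 − 0.870000) = 0.985700
Series ([0.985700] and pressure switch): 0.985700 × 0.840000 = 0.827988
Parallel (smoke detector and agent cylinder valve): 1 − (1 − 0.800000)(1 − 0.820000) = 0.964000
Parallel (releasing panel and abort switch): 1 − (1 − 0.950000)(1 − 0.790000) = 0.989500
Series ([0.964000] and [0.989500]): 0.964000 × 0.989500 = 0.953878
Parallel ([0.827988] and [0.953878]): 1 − (1 − 0.827988)(1 − 0.953878) = 0.9921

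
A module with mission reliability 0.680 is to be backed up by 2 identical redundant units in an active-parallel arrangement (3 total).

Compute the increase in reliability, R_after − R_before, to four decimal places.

R_before = 0.680
R_after = 1 − (1 − 0.680)^3 = 0.9672
ΔR = 0.9672 − 0.680 = 0.2872

0.2872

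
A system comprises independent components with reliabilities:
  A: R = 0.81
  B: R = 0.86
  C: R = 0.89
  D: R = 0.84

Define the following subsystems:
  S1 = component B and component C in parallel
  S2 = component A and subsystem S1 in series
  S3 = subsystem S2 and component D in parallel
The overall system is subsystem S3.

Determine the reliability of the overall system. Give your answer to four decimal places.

0.9676

Parallel (B and C): 1 − (1 − 0.860000)(1 − 0.890000) = 0.984600
Series (A and [0.984600]): 0.810000 × 0.984600 = 0.797526
Parallel ([0.797526] and D): 1 − (1 − 0.797526)(1 − 0.840000) = 0.9676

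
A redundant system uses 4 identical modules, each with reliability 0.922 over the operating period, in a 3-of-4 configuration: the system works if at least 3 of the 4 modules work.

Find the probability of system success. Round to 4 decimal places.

R = Σ_{i=3}^{4} C(4,i) p^i (1−p)^{4−i} with p = 0.922
C(4,3)·0.922^3·0.078^1 = 0.244539
C(4,4)·0.922^4·0.078^0 = 0.722643
Sum = 0.9672

0.9672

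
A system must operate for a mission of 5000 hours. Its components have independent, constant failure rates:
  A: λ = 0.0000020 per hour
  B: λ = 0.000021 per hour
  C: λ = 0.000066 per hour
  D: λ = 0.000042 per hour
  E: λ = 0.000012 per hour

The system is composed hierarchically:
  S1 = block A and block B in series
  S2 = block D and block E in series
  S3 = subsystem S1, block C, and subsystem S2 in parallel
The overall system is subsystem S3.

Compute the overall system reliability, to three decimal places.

R(A) = exp(−0.0000020 × 5000) = 0.99005
R(B) = exp(−0.000021 × 5000) = 0.90032
R(C) = exp(−0.000066 × 5000) = 0.71892
R(D) = exp(−0.000042 × 5000) = 0.81058
R(E) = exp(−0.000012 × 5000) = 0.94176
Series (A and B): 0.99005 × 0.90032 = 0.89136
Series (D and E): 0.81058 × 0.94176 = 0.76337
Parallel ([0.89136], C, and [0.76337]): 1 − (1 − 0.89136)(1 − 0.71892)(1 − 0.76337) = 0.993

0.993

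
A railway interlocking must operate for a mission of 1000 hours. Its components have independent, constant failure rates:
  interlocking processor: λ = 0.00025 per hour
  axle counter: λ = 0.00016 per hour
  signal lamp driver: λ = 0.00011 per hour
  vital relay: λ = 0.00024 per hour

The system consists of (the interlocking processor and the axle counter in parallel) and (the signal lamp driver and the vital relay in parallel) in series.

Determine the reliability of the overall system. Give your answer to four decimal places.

R(interlocking processor) = exp(−0.00025 × 1000) = 0.778801
R(axle counter) = exp(−0.00016 × 1000) = 0.852144
R(signal lamp driver) = exp(−0.00011 × 1000) = 0.895834
R(vital relay) = exp(−0.00024 × 1000) = 0.786628
Parallel (interlocking processor and axle counter): 1 − (1 − 0.778801)(1 − 0.852144) = 0.967294
Parallel (signal lamp driver and vital relay): 1 − (1 − 0.895834)(1 − 0.786628) = 0.977774
Series ([0.967294] and [0.977774]): 0.967294 × 0.977774 = 0.9458

0.9458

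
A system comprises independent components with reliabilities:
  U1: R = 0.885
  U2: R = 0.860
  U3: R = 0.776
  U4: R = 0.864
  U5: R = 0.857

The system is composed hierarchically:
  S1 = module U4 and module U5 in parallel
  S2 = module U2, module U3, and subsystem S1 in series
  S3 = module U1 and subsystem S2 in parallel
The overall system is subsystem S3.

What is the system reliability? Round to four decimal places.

Parallel (U4 and U5): 1 − (1 − 0.864000)(1 − 0.857000) = 0.980552
Series (U2, U3, and [0.980552]): 0.860000 × 0.776000 × 0.980552 = 0.654381
Parallel (U1 and [0.654381]): 1 − (1 − 0.885000)(1 − 0.654381) = 0.9603

0.9603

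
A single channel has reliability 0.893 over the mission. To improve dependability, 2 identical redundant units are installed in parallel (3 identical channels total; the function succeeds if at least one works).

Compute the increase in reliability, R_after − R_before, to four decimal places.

0.1058

R_before = 0.893
R_after = 1 − (1 − 0.893)^3 = 0.9988
ΔR = 0.9988 − 0.893 = 0.1058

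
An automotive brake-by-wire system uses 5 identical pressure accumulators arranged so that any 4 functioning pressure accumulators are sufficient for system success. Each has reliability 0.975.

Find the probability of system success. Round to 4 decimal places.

R = Σ_{i=4}^{5} C(5,i) p^i (1−p)^{5−i} with p = 0.975
C(5,4)·0.975^4·0.025^1 = 0.112961
C(5,5)·0.975^5·0.025^0 = 0.881096
Sum = 0.9941

0.9941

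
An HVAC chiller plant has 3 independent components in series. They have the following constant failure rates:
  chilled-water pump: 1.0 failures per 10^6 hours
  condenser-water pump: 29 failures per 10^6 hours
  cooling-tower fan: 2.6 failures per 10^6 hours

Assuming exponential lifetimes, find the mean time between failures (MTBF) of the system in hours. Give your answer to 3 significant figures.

Series of exponential components: λ_sys = Σ λ_i
λ_sys = 0.0000010 + 0.000029 + 0.0000026 = 3.2600e-05 /h
MTBF = 1 / λ_sys = 30700 h

30700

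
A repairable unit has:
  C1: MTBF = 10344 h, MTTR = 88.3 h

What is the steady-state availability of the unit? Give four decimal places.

A(C1) = MTBF/(MTBF+MTTR) = 10344/(10344+88.3) = 0.9915

0.9915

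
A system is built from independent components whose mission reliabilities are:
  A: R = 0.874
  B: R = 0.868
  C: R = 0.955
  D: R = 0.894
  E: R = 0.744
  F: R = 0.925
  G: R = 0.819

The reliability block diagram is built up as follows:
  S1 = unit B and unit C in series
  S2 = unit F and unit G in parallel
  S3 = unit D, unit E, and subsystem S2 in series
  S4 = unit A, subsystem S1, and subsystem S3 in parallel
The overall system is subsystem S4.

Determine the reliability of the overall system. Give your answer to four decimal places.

Series (B and C): 0.868000 × 0.955000 = 0.828940
Parallel (F and G): 1 − (1 − 0.925000)(1 − 0.819000) = 0.986425
Series (D, E, and [0.986425]): 0.894000 × 0.744000 × 0.986425 = 0.656107
Parallel (A, [0.828940], and [0.656107]): 1 − (1 − 0.874000)(1 − 0.828940)(1 − 0.656107) = 0.9926

0.9926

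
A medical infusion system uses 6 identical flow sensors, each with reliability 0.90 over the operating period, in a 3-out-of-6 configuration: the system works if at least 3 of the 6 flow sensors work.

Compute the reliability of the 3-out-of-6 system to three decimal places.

R = Σ_{i=3}^{6} C(6,i) p^i (1−p)^{6−i} with p = 0.90
C(6,3)·0.90^3·0.10^3 = 0.01458
C(6,4)·0.90^4·0.10^2 = 0.09842
C(6,5)·0.90^5·0.10^1 = 0.35429
C(6,6)·0.90^6·0.10^0 = 0.53144
Sum = 0.999

0.999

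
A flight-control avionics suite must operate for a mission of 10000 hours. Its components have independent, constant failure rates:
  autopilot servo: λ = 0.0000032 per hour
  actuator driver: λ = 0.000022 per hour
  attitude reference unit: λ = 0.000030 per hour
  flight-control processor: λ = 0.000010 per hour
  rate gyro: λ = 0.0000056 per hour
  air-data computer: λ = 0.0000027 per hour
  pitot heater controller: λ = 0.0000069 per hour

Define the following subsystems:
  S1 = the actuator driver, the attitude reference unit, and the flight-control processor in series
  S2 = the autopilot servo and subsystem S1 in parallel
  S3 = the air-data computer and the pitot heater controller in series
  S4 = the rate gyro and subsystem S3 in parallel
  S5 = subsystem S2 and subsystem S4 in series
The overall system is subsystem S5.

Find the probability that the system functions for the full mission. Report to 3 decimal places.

R(autopilot servo) = exp(−0.0000032 × 10000) = 0.96851
R(actuator driver) = exp(−0.000022 × 10000) = 0.80252
R(attitude reference unit) = exp(−0.000030 × 10000) = 0.74082
R(flight-control processor) = exp(−0.000010 × 10000) = 0.90484
R(rate gyro) = exp(−0.0000056 × 10000) = 0.94554
R(air-data computer) = exp(−0.0000027 × 10000) = 0.97336
R(pitot heater controller) = exp(−0.0000069 × 10000) = 0.93333
Series (actuator driver, attitude reference unit, and flight-control processor): 0.80252 × 0.74082 × 0.90484 = 0.53795
Parallel (autopilot servo and [0.53795]): 1 − (1 − 0.96851)(1 − 0.53795) = 0.98545
Series (air-data computer and pitot heater controller): 0.97336 × 0.93333 = 0.90847
Parallel (rate gyro and [0.90847]): 1 − (1 − 0.94554)(1 − 0.90847) = 0.99502
Series ([0.98545] and [0.99502]): 0.98545 × 0.99502 = 0.981

0.981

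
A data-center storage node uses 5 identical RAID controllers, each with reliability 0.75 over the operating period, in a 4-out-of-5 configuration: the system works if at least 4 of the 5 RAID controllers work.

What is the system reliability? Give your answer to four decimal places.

0.6328

R = Σ_{i=4}^{5} C(5,i) p^i (1−p)^{5−i} with p = 0.75
C(5,4)·0.75^4·0.25^1 = 0.395508
C(5,5)·0.75^5·0.25^0 = 0.237305
Sum = 0.6328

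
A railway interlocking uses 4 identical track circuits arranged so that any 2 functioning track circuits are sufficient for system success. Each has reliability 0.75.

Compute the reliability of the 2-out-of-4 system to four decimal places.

0.9492

R = Σ_{i=2}^{4} C(4,i) p^i (1−p)^{4−i} with p = 0.75
C(4,2)·0.75^2·0.25^2 = 0.210938
C(4,3)·0.75^3·0.25^1 = 0.421875
C(4,4)·0.75^4·0.25^0 = 0.316406
Sum = 0.9492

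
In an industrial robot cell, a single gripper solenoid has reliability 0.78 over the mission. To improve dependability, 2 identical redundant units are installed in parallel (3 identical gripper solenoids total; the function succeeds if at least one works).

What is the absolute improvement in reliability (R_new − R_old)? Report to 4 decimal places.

0.2094

R_before = 0.78
R_after = 1 − (1 − 0.78)^3 = 0.9894
ΔR = 0.9894 − 0.78 = 0.2094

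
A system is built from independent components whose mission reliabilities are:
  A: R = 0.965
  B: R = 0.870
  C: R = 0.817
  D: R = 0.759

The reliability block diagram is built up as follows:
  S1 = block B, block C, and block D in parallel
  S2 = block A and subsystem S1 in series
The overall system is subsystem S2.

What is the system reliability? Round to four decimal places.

0.9595

Parallel (B, C, and D): 1 − (1 − 0.870000)(1 − 0.817000)(1 − 0.759000) = 0.994267
Series (A and [0.994267]): 0.965000 × 0.994267 = 0.9595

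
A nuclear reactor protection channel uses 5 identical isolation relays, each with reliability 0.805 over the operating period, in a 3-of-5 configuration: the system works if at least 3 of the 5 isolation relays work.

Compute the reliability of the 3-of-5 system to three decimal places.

R = Σ_{i=3}^{5} C(5,i) p^i (1−p)^{5−i} with p = 0.805
C(5,3)·0.805^3·0.195^2 = 0.19836
C(5,4)·0.805^4·0.195^1 = 0.40944
C(5,5)·0.805^5·0.195^0 = 0.33805
Sum = 0.946

0.946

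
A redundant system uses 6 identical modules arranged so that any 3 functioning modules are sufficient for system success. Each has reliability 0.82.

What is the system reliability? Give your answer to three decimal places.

R = Σ_{i=3}^{6} C(6,i) p^i (1−p)^{6−i} with p = 0.82
C(6,3)·0.82^3·0.18^3 = 0.06431
C(6,4)·0.82^4·0.18^2 = 0.21973
C(6,5)·0.82^5·0.18^1 = 0.40040
C(6,6)·0.82^6·0.18^0 = 0.30401
Sum = 0.988

0.988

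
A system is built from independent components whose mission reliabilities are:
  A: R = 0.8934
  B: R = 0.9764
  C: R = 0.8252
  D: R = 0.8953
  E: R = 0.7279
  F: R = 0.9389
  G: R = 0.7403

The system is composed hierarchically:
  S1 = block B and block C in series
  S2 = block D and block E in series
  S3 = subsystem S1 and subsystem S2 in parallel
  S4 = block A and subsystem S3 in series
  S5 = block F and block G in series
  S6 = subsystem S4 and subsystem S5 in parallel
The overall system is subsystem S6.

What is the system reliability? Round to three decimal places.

Series (B and C): 0.97640 × 0.82520 = 0.80573
Series (D and E): 0.89530 × 0.72790 = 0.65169
Parallel ([0.80573] and [0.65169]): 1 − (1 − 0.80573)(1 − 0.65169) = 0.93233
Series (A and [0.93233]): 0.89340 × 0.93233 = 0.83294
Series (F and G): 0.93890 × 0.74030 = 0.69507
Parallel ([0.83294] and [0.69507]): 1 − (1 − 0.83294)(1 − 0.69507) = 0.949

0.949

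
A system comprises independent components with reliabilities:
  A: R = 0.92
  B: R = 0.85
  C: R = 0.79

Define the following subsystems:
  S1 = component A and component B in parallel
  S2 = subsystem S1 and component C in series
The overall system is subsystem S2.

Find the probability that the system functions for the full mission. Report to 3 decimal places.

Parallel (A and B): 1 − (1 − 0.92000)(1 − 0.85000) = 0.98800
Series ([0.98800] and C): 0.98800 × 0.79000 = 0.781

0.781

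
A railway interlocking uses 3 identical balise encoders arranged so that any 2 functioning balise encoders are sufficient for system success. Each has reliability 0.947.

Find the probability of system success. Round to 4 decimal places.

R = Σ_{i=2}^{3} C(3,i) p^i (1−p)^{3−i} with p = 0.947
C(3,2)·0.947^2·0.053^1 = 0.142593
C(3,3)·0.947^3·0.053^0 = 0.849278
Sum = 0.9919

0.9919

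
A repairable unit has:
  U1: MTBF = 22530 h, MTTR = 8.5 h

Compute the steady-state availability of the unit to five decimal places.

0.99962

A(U1) = MTBF/(MTBF+MTTR) = 22530/(22530+8.5) = 0.99962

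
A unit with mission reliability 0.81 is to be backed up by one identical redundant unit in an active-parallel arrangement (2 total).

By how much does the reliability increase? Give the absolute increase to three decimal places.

0.154

R_before = 0.81
R_after = 1 − (1 − 0.81)^2 = 0.964
ΔR = 0.964 − 0.81 = 0.154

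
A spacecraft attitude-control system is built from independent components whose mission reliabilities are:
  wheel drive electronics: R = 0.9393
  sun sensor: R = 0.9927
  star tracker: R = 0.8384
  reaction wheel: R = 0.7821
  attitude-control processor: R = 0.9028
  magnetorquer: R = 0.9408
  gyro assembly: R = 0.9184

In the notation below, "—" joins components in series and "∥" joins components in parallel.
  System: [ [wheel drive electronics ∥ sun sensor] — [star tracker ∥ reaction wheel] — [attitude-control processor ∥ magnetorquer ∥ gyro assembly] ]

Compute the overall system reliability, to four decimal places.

Parallel (wheel drive electronics and sun sensor): 1 − (1 − 0.939300)(1 − 0.992700) = 0.999557
Parallel (star tracker and reaction wheel): 1 − (1 − 0.838400)(1 − 0.782100) = 0.964787
Parallel (attitude-control processor, magnetorquer, and gyro assembly): 1 − (1 − 0.902800)(1 − 0.940800)(1 − 0.918400) = 0.999530
Series ([0.999557], [0.964787], and [0.999530]): 0.999557 × 0.964787 × 0.999530 = 0.9639

0.9639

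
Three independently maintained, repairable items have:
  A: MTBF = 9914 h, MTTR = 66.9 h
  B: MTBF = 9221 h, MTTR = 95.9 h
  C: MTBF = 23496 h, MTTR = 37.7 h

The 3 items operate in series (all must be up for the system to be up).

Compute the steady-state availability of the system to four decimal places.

A(A) = MTBF/(MTBF+MTTR) = 9914/(9914+66.9) = 0.993297
A(B) = MTBF/(MTBF+MTTR) = 9221/(9221+95.9) = 0.989707
A(C) = MTBF/(MTBF+MTTR) = 23496/(23496+37.7) = 0.998398
Series availability: 0.993297 × 0.989707 × 0.998398 = 0.9815

0.9815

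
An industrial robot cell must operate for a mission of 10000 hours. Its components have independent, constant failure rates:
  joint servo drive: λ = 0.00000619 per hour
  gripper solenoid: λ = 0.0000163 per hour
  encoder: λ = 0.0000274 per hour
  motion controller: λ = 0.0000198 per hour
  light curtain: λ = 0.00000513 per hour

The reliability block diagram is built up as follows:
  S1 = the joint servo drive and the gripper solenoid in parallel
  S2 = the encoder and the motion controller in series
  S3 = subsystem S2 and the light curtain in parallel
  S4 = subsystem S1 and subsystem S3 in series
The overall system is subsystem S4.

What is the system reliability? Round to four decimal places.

R(joint servo drive) = exp(−0.00000619 × 10000) = 0.939977
R(gripper solenoid) = exp(−0.0000163 × 10000) = 0.849591
R(encoder) = exp(−0.0000274 × 10000) = 0.760332
R(motion controller) = exp(−0.0000198 × 10000) = 0.820370
R(light curtain) = exp(−0.00000513 × 10000) = 0.949994
Parallel (joint servo drive and gripper solenoid): 1 − (1 − 0.939977)(1 − 0.849591) = 0.990972
Series (encoder and motion controller): 0.760332 × 0.820370 = 0.623754
Parallel ([0.623754] and light curtain): 1 − (1 − 0.623754)(1 − 0.949994) = 0.981185
Series ([0.990972] and [0.981185]): 0.990972 × 0.981185 = 0.9723

0.9723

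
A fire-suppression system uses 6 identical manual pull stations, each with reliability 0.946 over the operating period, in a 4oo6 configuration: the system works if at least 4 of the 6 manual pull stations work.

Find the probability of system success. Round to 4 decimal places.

0.9972

R = Σ_{i=4}^{6} C(6,i) p^i (1−p)^{6−i} with p = 0.946
C(6,4)·0.946^4·0.054^2 = 0.035030
C(6,5)·0.946^5·0.054^1 = 0.245471
C(6,6)·0.946^6·0.054^0 = 0.716716
Sum = 0.9972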